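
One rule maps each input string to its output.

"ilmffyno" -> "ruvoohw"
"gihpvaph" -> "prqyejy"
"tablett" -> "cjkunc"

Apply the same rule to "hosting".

qxbcrw

Rule — delete the last character, then shift every letter 9 places forward in the alphabet (wrapping around).
"hosting" → "hostin" → "qxbcrw".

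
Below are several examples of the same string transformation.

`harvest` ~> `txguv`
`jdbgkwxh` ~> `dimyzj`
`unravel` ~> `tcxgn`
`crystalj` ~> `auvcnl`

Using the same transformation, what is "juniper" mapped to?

Each output is the input with this applied: shift every letter 2 places forward in the alphabet (wrapping around), then delete the first 2 characters.
"juniper" → "lwpkrgt" → "pkrgt".

pkrgt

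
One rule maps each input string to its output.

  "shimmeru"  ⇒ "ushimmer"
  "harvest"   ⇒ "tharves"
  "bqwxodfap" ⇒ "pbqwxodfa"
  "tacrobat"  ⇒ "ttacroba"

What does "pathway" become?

What's happening: move the last character to the front.
Doing the same to "pathway": "ypathwa".

ypathwa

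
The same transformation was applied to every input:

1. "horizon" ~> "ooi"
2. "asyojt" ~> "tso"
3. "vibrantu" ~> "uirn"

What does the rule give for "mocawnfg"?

goan

Rule — keep every other character starting from the second (positions 2nd, 4th, 6th, ...), then move the last character to the front.
On "mocawnfg": the first step gives "oang", and the second then gives "goan".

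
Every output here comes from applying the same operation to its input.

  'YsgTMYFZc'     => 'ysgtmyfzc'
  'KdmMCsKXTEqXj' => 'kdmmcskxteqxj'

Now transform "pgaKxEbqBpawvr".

What's happening: convert every letter to lowercase.
For "pgaKxEbqBpawvr" the result is "pgakxebqbpawvr".

pgakxebqbpawvr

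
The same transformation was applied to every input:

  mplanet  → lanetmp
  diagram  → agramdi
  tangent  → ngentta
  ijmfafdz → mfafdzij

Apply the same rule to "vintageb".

The transformation: move the first 2 characters to the end (rotate left by 2).
"vintageb" → "ntagebvi".

ntagebvi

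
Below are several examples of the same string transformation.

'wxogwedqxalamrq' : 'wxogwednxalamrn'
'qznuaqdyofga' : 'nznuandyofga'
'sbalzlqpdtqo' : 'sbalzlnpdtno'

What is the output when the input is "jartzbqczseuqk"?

Each output is the input with this applied: replace every "q" with "n".
Applying that to "jartzbqczseuqk" gives "jartzbnczseunk".

jartzbnczseunk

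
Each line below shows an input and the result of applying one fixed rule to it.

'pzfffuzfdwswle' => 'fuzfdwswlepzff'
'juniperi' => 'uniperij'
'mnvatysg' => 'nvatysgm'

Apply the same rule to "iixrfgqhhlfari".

fgqhhlfariiixr

Rule — move the last 3 characters to the front (rotate right by 3), then swap the front and back halves of the string.
For "iixrfgqhhlfari", step one produces "ariiixrfgqhhlf"; step two turns that into "fgqhhlfariiixr".
(Check on "pzfffuzfdwswle": → "wlepzfffuzfdws" → "fuzfdwswlepzff" ✓)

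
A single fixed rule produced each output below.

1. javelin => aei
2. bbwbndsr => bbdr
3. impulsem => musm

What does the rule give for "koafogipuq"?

ofgpq

The transformation: keep every other character starting from the second (positions 2nd, 4th, 6th, ...).
"koafogipuq" → "ofgpq".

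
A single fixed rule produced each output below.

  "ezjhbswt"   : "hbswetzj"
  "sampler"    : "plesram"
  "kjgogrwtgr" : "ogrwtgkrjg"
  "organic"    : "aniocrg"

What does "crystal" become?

staclry

The transformation: swap the first and last characters, then move the first 3 characters to the end (rotate left by 3).
For "crystal" the result is "staclry".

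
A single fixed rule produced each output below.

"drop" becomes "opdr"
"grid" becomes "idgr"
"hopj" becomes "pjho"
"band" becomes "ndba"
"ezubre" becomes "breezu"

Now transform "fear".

arfe

In each case the input is transformed by: swap the front and back halves of the string.
"fear" → "arfe".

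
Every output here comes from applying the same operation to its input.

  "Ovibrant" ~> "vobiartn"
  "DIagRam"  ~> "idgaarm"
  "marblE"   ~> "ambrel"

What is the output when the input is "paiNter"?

The transformation: swap each adjacent pair of characters (1↔2, 3↔4, ...), then convert every letter to lowercase.
Working it through for "paiNter": intermediate "apNietr", final "apnietr".

apnietr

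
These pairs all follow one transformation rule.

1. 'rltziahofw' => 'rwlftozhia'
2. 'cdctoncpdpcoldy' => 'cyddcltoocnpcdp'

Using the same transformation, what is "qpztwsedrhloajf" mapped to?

qfpjzatowlsherd

Looking at the pairs, the operation is to take characters alternately from the front and the back (1st, last, 2nd, 2nd-last, ...).
For "qpztwsedrhloajf" the result is "qfpjzatowlsherd".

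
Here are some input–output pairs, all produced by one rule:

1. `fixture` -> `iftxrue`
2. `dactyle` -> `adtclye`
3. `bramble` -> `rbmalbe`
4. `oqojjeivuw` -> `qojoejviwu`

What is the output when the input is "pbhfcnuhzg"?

bpfhnchugz

Looking at the pairs, the operation is to swap each adjacent pair of characters (1↔2, 3↔4, ...).
For "pbhfcnuhzg" the result is "bpfhnchugz".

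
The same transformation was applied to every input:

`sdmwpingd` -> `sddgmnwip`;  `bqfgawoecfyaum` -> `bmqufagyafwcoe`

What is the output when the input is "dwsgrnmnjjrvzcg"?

Looking at the pairs, the operation is to take characters alternately from the front and the back (1st, last, 2nd, 2nd-last, ...).
For "dwsgrnmnjjrvzcg" the result is "dgwcszgvrrnjmjn".

dgwcszgvrrnjmjn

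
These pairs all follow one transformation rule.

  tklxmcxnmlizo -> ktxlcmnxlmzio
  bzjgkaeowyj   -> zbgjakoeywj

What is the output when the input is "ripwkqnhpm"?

irwpqkhnmp

Rule — swap each adjacent pair of characters (1↔2, 3↔4, ...).
Applying that to "ripwkqnhpm" gives "irwpqkhnmp".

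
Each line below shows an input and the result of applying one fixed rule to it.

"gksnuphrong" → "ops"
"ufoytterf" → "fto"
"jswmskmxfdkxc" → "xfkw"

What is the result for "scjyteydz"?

zej

Each output is the input with this applied: keep one character in every 3, starting at position 3 (positions 3rd, 6th, 9th, ...), then reverse the string.
On "scjyteydz": the first step gives "jez", and the second then gives "zej".
(Check on "gksnuphrong": → "spo" → "ops" ✓)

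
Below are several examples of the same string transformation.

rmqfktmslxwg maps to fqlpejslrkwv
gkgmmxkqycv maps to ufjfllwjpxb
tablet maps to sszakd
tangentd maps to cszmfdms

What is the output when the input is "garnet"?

The pattern: shift every letter 1 place backward in the alphabet (wrapping around), then move the last character to the front.
For "garnet", step one produces "fzqmds"; step two turns that into "sfzqmd".

sfzqmd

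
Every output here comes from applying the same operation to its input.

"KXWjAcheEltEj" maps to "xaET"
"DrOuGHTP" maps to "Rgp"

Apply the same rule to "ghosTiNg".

Each output is the input with this applied: keep one character in every 3, starting at position 2 (positions 2nd, 5th, 8th, ...), then flip the case of every letter.
Working it through for "ghosTiNg": intermediate "hTg", final "HtG".

HtG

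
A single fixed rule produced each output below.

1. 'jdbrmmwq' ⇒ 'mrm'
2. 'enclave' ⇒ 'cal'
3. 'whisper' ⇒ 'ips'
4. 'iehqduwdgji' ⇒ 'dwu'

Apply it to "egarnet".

anr

The rule is to take characters alternately from the front and the back (1st, last, 2nd, 2nd-last, ...), then keep only the last 3 characters.
Applying both steps to "egarnet": "etgeanr", then "anr".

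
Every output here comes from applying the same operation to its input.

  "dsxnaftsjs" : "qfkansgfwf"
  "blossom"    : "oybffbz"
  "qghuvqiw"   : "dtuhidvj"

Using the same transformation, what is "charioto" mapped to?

What's happening: shift every letter 13 places forward in the alphabet (wrapping around) — i.e. ROT13.
Applying that to "charioto" gives "punevbgb".

punevbgb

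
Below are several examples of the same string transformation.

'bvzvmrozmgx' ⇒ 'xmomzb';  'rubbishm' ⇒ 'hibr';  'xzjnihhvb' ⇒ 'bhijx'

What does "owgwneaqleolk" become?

kolango

In each case the input is transformed by: keep every other character starting from the first (positions 1st, 3rd, 5th, ...), then reverse the string.
Starting from "owgwneaqleolk": after the first operation, "ognalok"; after the second, "kolango".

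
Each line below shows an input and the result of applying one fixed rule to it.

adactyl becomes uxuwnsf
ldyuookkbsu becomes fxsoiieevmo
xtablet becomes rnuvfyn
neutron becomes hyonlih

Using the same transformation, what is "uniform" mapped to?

ohczilg

In each case the input is transformed by: shift every letter 6 places backward in the alphabet (wrapping around).
On "uniform" that produces "ohczilg".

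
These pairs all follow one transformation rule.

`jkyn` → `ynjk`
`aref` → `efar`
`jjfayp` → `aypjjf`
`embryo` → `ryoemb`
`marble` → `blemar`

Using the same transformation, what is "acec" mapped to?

The transformation: swap the front and back halves of the string.
So "acec" becomes "ecac".

ecac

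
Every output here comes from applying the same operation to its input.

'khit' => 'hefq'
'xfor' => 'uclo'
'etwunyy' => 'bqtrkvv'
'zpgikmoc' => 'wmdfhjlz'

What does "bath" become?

yxqe

What's happening: shift every letter 3 places backward in the alphabet (wrapping around).
Applying that to "bath" gives "yxqe".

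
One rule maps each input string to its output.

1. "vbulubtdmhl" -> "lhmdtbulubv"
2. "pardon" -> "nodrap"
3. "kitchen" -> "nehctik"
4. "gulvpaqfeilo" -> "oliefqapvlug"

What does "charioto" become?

otoirahc

Each output is the input with this applied: reverse the string.
For "charioto" the result is "otoirahc".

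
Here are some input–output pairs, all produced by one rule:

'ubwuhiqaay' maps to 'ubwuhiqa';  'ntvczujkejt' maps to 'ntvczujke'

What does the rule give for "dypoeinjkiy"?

The pattern: delete the last 2 characters.
"dypoeinjkiy" → "dypoeinjk".

dypoeinjk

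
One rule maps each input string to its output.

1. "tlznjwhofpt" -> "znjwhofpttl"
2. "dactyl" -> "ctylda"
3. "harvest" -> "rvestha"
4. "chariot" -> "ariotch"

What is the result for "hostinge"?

Each output is the input with this applied: move the first 2 characters to the end (rotate left by 2).
On "hostinge" that produces "stingeho".

stingeho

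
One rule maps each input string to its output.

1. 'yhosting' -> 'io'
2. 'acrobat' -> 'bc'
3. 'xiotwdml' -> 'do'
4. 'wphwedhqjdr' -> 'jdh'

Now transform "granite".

Each output is the input with this applied: reverse the string, then keep one character in every 3, starting at position 3 (positions 3rd, 6th, 9th, ...).
On "granite": the first step gives "etinarg", and the second then gives "ir".
(Check on "acrobat": → "taborca" → "bc" ✓)

ir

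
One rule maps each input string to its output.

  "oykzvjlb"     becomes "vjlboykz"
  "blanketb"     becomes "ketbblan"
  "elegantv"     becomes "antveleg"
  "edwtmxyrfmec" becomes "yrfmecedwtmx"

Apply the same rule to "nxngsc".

Looking at the pairs, the operation is to swap the front and back halves of the string.
On "nxngsc" that produces "gscnxn".

gscnxn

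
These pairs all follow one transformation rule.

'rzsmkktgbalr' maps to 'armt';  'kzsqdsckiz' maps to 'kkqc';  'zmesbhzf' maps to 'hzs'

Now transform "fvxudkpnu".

pfu

The transformation: move the last 3 characters to the front (rotate right by 3), then keep one character in every 3, starting at position 1 (positions 1st, 4th, 7th, ...).
For "fvxudkpnu", step one produces "pnufvxudk"; step two turns that into "pfu".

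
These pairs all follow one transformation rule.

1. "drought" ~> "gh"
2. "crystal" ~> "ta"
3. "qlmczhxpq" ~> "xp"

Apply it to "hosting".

in

Looking at the pairs, the operation is to delete the last character, then keep only the last 2 characters.
Working it through for "hosting": intermediate "hostin", final "in".
(Check on "crystal": → "crysta" → "ta" ✓)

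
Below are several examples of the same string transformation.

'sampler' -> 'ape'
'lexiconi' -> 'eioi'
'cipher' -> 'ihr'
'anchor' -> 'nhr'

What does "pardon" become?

The pattern: keep every other character starting from the second (positions 2nd, 4th, 6th, ...).
Applying that to "pardon" gives "adn".

adn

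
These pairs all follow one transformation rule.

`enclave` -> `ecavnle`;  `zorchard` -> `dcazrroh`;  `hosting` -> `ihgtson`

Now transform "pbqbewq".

ebbwqqp

The pattern: sort the characters into reverse alphabetical order, then move the last 3 characters to the front (rotate right by 3).
"pbqbewq" → "wqqpebb" → "ebbwqqp".
(Check on "enclave": → "vnleeca" → "ecavnle" ✓)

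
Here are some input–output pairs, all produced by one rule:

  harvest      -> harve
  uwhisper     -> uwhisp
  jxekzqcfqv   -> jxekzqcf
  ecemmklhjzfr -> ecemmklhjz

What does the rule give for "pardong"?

pardo

The transformation: delete the last 2 characters.
"pardong" → "pardo".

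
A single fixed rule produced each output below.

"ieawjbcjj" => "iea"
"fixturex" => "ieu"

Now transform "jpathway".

aa

What's happening: take characters alternately from the front and the back (1st, last, 2nd, 2nd-last, ...), then keep only the vowels.
Working it through for "jpathway": intermediate "jypaawth", final "aa".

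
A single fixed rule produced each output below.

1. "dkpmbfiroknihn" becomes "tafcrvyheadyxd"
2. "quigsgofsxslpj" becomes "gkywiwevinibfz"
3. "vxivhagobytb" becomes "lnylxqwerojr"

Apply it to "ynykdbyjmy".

What's happening: shift every letter 10 places backward in the alphabet (wrapping around).
For "ynykdbyjmy" the result is "odoatrozco".

odoatrozco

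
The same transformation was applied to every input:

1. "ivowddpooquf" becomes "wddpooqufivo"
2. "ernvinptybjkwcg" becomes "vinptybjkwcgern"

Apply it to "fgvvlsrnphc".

Rule — move the first 3 characters to the end (rotate left by 3).
Doing the same to "fgvvlsrnphc": "vlsrnphcfgv".

vlsrnphcfgv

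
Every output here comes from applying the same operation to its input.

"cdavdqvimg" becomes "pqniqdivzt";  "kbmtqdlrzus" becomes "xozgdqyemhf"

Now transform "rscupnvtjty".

efphcaigwgl

The pattern: shift every letter 13 places forward in the alphabet (wrapping around) — i.e. ROT13.
So "rscupnvtjty" becomes "efphcaigwgl".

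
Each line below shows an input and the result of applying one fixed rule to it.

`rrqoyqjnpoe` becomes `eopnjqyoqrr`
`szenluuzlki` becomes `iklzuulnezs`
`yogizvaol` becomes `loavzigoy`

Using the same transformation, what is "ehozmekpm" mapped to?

Looking at the pairs, the operation is to reverse the string.
"ehozmekpm" → "mpkemzohe".

mpkemzohe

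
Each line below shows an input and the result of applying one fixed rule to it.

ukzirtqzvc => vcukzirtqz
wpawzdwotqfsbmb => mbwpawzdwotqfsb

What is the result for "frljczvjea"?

In each case the input is transformed by: move the last 2 characters to the front (rotate right by 2).
For "frljczvjea" the result is "eafrljczvj".

eafrljczvj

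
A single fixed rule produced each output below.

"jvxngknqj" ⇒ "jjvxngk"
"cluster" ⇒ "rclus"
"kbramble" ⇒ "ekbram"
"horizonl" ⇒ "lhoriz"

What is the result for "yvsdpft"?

tyvsd

What's happening: move the last character to the front, then delete the last 2 characters.
"yvsdpft" → "tyvsdpf" → "tyvsd".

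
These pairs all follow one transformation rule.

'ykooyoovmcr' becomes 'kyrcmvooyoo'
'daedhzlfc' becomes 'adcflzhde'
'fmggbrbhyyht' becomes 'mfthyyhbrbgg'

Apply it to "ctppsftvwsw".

tcwswvtfspp

What's happening: reverse the string, then move the last 2 characters to the front (rotate right by 2).
Working it through for "ctppsftvwsw": intermediate "wswvtfspptc", final "tcwswvtfspp".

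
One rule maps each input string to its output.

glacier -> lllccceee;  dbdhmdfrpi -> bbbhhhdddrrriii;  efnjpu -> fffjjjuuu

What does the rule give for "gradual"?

What's happening: keep every other character starting from the second (positions 2nd, 4th, 6th, ...), then repeat every character 3 times.
"gradual" → "rrrdddaaa".
(Check on "efnjpu": → "fju" → "fffjjjuuu" ✓)

rrrdddaaa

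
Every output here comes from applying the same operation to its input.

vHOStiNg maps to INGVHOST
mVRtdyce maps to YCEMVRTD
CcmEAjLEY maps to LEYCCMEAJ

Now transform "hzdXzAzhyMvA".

The pattern: move the last 3 characters to the front (rotate right by 3), then convert every letter to uppercase.
Starting from "hzdXzAzhyMvA": after the first operation, "MvAhzdXzAzhy"; after the second, "MVAHZDXZAZHY".

MVAHZDXZAZHY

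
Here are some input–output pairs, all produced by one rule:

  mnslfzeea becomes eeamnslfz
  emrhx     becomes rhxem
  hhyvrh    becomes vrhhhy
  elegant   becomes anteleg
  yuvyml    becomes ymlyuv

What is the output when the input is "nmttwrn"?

In each case the input is transformed by: move the last 3 characters to the front (rotate right by 3).
Doing the same to "nmttwrn": "wrnnmtt".

wrnnmtt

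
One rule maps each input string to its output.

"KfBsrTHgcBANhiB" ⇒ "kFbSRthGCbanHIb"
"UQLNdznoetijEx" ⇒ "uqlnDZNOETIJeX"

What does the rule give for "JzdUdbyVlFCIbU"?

jZDuDBYvLfciBu

In each case the input is transformed by: flip the case of every letter.
Doing the same to "JzdUdbyVlFCIbU": "jZDuDBYvLfciBu".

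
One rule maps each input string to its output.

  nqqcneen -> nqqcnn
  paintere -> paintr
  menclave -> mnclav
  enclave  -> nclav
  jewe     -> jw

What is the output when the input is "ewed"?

wd

Looking at the pairs, the operation is to remove every "e".
Doing the same to "ewed": "wd".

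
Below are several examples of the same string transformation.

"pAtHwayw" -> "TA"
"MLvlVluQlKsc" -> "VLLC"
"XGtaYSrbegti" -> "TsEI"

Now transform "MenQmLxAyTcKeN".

In each case the input is transformed by: flip the case of every letter, then keep one character in every 3, starting at position 3 (positions 3rd, 6th, 9th, ...).
Working it through for "MenQmLxAyTcKeN": intermediate "mENqMlXaYtCkEn", final "NlYk".

NlYk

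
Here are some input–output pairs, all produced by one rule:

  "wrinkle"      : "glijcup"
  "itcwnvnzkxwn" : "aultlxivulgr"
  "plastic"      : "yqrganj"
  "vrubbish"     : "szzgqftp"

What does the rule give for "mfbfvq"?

zdtokd

The rule is to shift every letter 2 places backward in the alphabet (wrapping around), then move the first 2 characters to the end (rotate left by 2).
Working it through for "mfbfvq": intermediate "kdzdto", final "zdtokd".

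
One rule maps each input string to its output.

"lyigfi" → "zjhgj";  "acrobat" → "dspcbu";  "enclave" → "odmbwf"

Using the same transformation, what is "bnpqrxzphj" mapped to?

oqrsyaqik

The pattern: shift every letter 1 place forward in the alphabet (wrapping around), then delete the first character.
Applying both steps to "bnpqrxzphj": "coqrsyaqik", then "oqrsyaqik".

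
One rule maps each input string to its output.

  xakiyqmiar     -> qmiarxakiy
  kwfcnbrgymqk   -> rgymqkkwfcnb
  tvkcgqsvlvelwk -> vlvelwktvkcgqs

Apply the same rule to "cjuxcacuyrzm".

cuyrzmcjuxca

Rule — swap the front and back halves of the string.
On "cjuxcacuyrzm" that produces "cuyrzmcjuxca".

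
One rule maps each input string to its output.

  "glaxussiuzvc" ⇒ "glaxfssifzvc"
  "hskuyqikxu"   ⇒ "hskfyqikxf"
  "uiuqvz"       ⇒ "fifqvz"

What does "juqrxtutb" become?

jfqrxtftb

Looking at the pairs, the operation is to replace every "u" with "f".
Applying that to "juqrxtutb" gives "jfqrxtftb".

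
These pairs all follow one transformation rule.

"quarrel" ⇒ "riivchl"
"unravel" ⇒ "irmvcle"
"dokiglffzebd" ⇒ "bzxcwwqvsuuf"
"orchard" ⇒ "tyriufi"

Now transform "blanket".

rebvksc

The pattern: move the first 2 characters to the end (rotate left by 2), then shift every letter 9 places backward in the alphabet (wrapping around).
On "blanket": the first step gives "anketbl", and the second then gives "rebvksc".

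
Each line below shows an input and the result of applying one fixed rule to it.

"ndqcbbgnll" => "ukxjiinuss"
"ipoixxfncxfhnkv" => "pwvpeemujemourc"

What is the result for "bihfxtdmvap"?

Looking at the pairs, the operation is to shift every letter 7 places forward in the alphabet (wrapping around).
So "bihfxtdmvap" becomes "ipomeaktchw".

ipomeaktchw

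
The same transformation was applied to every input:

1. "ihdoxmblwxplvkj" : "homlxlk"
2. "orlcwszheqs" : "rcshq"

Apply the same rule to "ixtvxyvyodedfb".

xvyyddb

The transformation: keep every other character starting from the second (positions 2nd, 4th, 6th, ...).
Doing the same to "ixtvxyvyodedfb": "xvyyddb".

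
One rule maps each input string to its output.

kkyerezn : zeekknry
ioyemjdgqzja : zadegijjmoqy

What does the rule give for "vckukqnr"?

vckknqru

The rule is to sort the characters into alphabetical order, then move the last character to the front.
"vckukqnr" → "ckknqruv" → "vckknqru".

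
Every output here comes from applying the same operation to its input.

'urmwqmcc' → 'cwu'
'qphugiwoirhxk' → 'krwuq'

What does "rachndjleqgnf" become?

fqjhr

In each case the input is transformed by: keep one character in every 3, starting at position 1 (positions 1st, 4th, 7th, ...), then reverse the string.
Starting from "rachndjleqgnf": after the first operation, "rhjqf"; after the second, "fqjhr".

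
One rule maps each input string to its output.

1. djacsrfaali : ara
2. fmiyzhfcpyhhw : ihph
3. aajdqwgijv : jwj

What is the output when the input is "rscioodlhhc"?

coh

Looking at the pairs, the operation is to keep one character in every 3, starting at position 3 (positions 3rd, 6th, 9th, ...).
For "rscioodlhhc" the result is "coh".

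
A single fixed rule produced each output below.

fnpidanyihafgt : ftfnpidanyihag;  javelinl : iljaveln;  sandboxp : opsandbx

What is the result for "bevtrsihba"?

habevtrsib

Looking at the pairs, the operation is to move the last 2 characters to the front (rotate right by 2), then swap the first and last characters.
Starting from "bevtrsihba": after the first operation, "babevtrsih"; after the second, "habevtrsib".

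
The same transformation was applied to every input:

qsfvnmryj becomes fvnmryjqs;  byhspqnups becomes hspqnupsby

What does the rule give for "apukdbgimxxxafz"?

ukdbgimxxxafzap

What's happening: move the first 2 characters to the end (rotate left by 2).
Applying that to "apukdbgimxxxafz" gives "ukdbgimxxxafzap".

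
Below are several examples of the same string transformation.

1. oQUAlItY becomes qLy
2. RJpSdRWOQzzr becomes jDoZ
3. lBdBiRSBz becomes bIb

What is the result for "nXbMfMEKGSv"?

What's happening: flip the case of every letter, then keep one character in every 3, starting at position 2 (positions 2nd, 5th, 8th, ...).
Applying both steps to "nXbMfMEKGSv": "NxBmFmekgsV", then "xFkV".

xFkV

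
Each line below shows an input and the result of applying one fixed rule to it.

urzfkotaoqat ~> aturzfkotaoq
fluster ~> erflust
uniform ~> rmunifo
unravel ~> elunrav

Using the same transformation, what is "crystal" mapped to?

alcryst

In each case the input is transformed by: move the last 2 characters to the front (rotate right by 2).
So "crystal" becomes "alcryst".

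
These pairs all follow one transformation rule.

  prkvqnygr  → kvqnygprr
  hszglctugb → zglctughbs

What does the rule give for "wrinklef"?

inklewfr

The rule is to swap the first and last characters, then move the first 2 characters to the end (rotate left by 2).
For "wrinklef", step one produces "frinklew"; step two turns that into "inklewfr".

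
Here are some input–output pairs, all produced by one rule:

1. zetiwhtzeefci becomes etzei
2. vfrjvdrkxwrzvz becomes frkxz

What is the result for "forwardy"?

Looking at the pairs, the operation is to swap each adjacent pair of characters (1↔2, 3↔4, ...), then keep one character in every 3, starting at position 1 (positions 1st, 4th, 7th, ...).
Working it through for "forwardy": intermediate "ofwrrayd", final "ory".

ory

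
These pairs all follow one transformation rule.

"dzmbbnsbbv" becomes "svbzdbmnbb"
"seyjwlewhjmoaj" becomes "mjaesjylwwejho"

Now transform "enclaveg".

Looking at the pairs, the operation is to swap each adjacent pair of characters (1↔2, 3↔4, ...), then move the last 3 characters to the front (rotate right by 3).
Working it through for "enclaveg": intermediate "nelcvage", final "agenelcv".

agenelcv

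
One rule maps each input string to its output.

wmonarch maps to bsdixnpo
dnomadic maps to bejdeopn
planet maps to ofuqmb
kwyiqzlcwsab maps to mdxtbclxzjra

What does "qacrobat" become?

pcburbds

In each case the input is transformed by: shift every letter 1 place forward in the alphabet (wrapping around), then swap the front and back halves of the string.
Starting from "qacrobat": after the first operation, "rbdspcbu"; after the second, "pcburbds".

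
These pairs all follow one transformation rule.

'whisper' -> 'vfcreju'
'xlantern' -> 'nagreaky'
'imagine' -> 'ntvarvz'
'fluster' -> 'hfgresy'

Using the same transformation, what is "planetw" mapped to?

The transformation: shift every letter 13 places forward in the alphabet (wrapping around) — i.e. ROT13, then move the first 2 characters to the end (rotate left by 2).
On "planetw": the first step gives "cynargj", and the second then gives "nargjcy".
(Check on "imagine": → "vzntvar" → "ntvarvz" ✓)

nargjcy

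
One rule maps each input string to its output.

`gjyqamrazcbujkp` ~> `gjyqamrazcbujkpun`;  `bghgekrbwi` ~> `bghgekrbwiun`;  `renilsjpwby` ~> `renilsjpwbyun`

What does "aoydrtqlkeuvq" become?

Rule — append "un".
Applying that to "aoydrtqlkeuvq" gives "aoydrtqlkeuvqun".

aoydrtqlkeuvqun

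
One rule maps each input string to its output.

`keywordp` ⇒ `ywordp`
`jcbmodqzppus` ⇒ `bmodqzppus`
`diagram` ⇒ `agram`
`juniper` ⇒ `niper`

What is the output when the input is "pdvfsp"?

vfsp

What's happening: delete the first 2 characters.
So "pdvfsp" becomes "vfsp".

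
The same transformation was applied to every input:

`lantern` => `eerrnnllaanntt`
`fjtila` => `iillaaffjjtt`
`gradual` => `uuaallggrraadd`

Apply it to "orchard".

aarrddoorrcchh

Rule — move the last 3 characters to the front (rotate right by 3), then double every character.
On "orchard": the first step gives "ardorch", and the second then gives "aarrddoorrcchh".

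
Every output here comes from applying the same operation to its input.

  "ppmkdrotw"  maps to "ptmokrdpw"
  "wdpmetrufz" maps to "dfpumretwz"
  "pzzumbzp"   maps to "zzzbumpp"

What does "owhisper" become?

wehpisor

In each case the input is transformed by: take characters alternately from the front and the back (1st, last, 2nd, 2nd-last, ...), then move the first 2 characters to the end (rotate left by 2).
Starting from "owhisper": after the first operation, "orwehpis"; after the second, "wehpisor".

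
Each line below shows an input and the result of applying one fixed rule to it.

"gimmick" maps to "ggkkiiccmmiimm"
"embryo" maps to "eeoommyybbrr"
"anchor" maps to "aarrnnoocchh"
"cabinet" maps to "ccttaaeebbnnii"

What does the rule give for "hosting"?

The transformation: take characters alternately from the front and the back (1st, last, 2nd, 2nd-last, ...), then double every character.
So "hosting" becomes "hhggoonnssiitt".

hhggoonnssiitt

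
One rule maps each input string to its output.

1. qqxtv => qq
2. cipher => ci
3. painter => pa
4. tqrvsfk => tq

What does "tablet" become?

ta

The pattern: keep only the first 2 characters.
Doing the same to "tablet": "ta".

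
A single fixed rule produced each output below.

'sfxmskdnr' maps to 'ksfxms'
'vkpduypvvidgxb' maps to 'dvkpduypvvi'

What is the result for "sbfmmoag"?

msbfm

The rule is to delete the last 3 characters, then move the last character to the front.
"sbfmmoag" → "msbfm".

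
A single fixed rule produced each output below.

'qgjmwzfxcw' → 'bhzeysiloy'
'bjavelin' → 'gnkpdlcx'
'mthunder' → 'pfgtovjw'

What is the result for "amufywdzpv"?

The rule is to swap the front and back halves of the string, then shift every letter 2 places forward in the alphabet (wrapping around).
On "amufywdzpv": the first step gives "wdzpvamufy", and the second then gives "yfbrxcowha".

yfbrxcowha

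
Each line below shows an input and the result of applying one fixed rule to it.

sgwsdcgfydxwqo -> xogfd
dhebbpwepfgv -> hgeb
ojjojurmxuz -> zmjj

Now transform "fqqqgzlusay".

yuqg

The transformation: keep one character in every 3, starting at position 2 (positions 2nd, 5th, 8th, ...), then sort the characters into reverse alphabetical order.
"fqqqgzlusay" → "qguy" → "yuqg".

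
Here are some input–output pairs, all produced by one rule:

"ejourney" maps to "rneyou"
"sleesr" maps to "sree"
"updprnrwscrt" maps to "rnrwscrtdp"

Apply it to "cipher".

erph

The pattern: delete the first 2 characters, then move the first 2 characters to the end (rotate left by 2).
Doing the same to "cipher": "erph".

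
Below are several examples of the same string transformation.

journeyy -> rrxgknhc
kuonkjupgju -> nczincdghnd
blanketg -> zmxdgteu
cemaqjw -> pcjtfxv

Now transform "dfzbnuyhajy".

The transformation: reverse the string, then shift every letter 7 places backward in the alphabet (wrapping around).
Starting from "dfzbnuyhajy": after the first operation, "yjahyunbzfd"; after the second, "rctarngusyw".

rctarngusyw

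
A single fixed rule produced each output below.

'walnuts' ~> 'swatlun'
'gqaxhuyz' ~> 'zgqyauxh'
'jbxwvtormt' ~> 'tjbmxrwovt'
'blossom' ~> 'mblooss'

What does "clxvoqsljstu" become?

Each output is the input with this applied: swap the first and last characters, then take characters alternately from the front and the back (1st, last, 2nd, 2nd-last, ...).
Working it through for "clxvoqsljstu": intermediate "ulxvoqsljstc", final "ucltxsvjolqs".

ucltxsvjolqs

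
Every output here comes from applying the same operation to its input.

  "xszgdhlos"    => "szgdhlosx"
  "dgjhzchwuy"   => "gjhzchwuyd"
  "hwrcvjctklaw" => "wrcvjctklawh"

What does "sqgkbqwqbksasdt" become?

qgkbqwqbksasdts

Each output is the input with this applied: move the first character to the end.
"sqgkbqwqbksasdt" → "qgkbqwqbksasdts".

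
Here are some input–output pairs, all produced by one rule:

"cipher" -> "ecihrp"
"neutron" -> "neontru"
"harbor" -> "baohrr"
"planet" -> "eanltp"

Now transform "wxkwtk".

kkwtxw

Each output is the input with this applied: sort the characters into alphabetical order, then swap each adjacent pair of characters (1↔2, 3↔4, ...).
Applying both steps to "wxkwtk": "kktwwx", then "kkwtxw".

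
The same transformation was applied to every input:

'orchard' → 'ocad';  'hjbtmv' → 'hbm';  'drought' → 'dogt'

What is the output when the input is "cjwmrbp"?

cwrp

Each output is the input with this applied: keep every other character starting from the first (positions 1st, 3rd, 5th, ...).
For "cjwmrbp" the result is "cwrp".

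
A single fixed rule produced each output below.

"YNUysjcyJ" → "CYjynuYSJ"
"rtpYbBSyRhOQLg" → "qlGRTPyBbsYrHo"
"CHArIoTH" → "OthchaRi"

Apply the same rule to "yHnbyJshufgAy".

GaYYhNBYjSHUF

The rule is to move the last 3 characters to the front (rotate right by 3), then flip the case of every letter.
"yHnbyJshufgAy" → "gAyyHnbyJshuf" → "GaYYhNBYjSHUF".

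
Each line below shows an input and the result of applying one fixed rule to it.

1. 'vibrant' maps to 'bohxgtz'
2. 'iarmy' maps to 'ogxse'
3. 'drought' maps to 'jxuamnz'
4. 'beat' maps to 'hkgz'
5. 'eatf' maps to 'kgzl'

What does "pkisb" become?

vqoyh

Rule — shift every letter 6 places forward in the alphabet (wrapping around).
"pkisb" → "vqoyh".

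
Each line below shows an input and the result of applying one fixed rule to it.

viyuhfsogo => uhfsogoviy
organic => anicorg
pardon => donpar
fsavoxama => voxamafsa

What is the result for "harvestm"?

vestmhar

What's happening: move the first 3 characters to the end (rotate left by 3).
So "harvestm" becomes "vestmhar".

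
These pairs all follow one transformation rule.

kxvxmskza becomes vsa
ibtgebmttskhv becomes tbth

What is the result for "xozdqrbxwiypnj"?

Looking at the pairs, the operation is to keep one character in every 3, starting at position 3 (positions 3rd, 6th, 9th, ...).
For "xozdqrbxwiypnj" the result is "zrwp".

zrwp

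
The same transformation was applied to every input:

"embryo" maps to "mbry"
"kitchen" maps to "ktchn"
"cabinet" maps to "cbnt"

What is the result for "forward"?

The rule is to remove every vowel.
Applying that to "forward" gives "frwrd".

frwrd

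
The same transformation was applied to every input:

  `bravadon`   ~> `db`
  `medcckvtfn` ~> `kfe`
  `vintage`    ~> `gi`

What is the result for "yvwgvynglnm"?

The transformation: move the first 3 characters to the end (rotate left by 3), then keep one character in every 3, starting at position 3 (positions 3rd, 6th, 9th, ...).
So "yvwgvynglnm" becomes "yly".

yly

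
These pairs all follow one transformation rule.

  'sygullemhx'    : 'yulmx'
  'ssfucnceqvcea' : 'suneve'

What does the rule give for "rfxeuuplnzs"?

feulz

What's happening: keep every other character starting from the second (positions 2nd, 4th, 6th, ...).
Applying that to "rfxeuuplnzs" gives "feulz".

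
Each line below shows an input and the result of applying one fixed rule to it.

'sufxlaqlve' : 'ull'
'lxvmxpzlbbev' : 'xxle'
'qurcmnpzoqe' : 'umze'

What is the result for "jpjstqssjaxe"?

In each case the input is transformed by: keep one character in every 3, starting at position 2 (positions 2nd, 5th, 8th, ...).
Applying that to "jpjstqssjaxe" gives "ptsx".

ptsx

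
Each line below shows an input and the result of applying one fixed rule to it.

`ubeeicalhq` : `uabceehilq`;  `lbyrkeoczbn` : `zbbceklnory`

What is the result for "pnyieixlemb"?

ybeeiilmnpx

In each case the input is transformed by: sort the characters into alphabetical order, then move the last character to the front.
Working it through for "pnyieixlemb": intermediate "beeiilmnpxy", final "ybeeiilmnpx".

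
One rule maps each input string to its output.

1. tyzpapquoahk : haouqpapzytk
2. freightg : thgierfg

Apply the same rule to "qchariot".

The pattern: reverse the string, then move the first character to the end.
For "qchariot", step one produces "toirahcq"; step two turns that into "oirahcqt".

oirahcqt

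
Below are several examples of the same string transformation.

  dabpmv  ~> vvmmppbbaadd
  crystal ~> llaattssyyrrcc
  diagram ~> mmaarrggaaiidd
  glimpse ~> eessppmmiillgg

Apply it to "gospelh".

hhlleeppssoogg

Rule — reverse the string, then double every character.
Working it through for "gospelh": intermediate "hlepsog", final "hhlleeppssoogg".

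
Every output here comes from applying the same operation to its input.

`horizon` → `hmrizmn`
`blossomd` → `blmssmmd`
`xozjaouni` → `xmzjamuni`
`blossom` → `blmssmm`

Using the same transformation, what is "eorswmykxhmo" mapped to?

emrswmykxhmm

The transformation: replace every "o" with "m".
"eorswmykxhmo" → "emrswmykxhmm".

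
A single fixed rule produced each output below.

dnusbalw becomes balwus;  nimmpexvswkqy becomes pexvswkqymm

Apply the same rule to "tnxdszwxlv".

Looking at the pairs, the operation is to delete the first 2 characters, then move the first 2 characters to the end (rotate left by 2).
Doing the same to "tnxdszwxlv": "szwxlvxd".

szwxlvxd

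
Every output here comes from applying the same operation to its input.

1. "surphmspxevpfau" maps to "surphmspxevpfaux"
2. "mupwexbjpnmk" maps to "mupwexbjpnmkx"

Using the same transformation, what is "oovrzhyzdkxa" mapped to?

The rule is to append "x".
"oovrzhyzdkxa" → "oovrzhyzdkxax".

oovrzhyzdkxax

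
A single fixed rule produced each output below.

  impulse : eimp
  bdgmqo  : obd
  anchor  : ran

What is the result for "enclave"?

The rule is to move the last character to the front, then delete the last 3 characters.
"enclave" → "eenc".

eenc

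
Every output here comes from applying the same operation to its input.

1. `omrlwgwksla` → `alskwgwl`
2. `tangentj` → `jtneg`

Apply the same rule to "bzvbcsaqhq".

Looking at the pairs, the operation is to reverse the string, then delete the last 3 characters.
On "bzvbcsaqhq": the first step gives "qhqascbvzb", and the second then gives "qhqascb".

qhqascb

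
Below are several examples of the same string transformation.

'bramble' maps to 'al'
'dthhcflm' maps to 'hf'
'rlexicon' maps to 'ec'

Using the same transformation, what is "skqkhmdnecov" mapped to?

qmev

What's happening: keep one character in every 3, starting at position 3 (positions 3rd, 6th, 9th, ...).
On "skqkhmdnecov" that produces "qmev".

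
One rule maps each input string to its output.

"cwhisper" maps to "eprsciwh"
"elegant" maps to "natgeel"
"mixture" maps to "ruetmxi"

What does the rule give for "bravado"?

daovbar

The transformation: move the last 2 characters to the front (rotate right by 2), then take characters alternately from the front and the back (1st, last, 2nd, 2nd-last, ...).
"bravado" → "dobrava" → "daovbar".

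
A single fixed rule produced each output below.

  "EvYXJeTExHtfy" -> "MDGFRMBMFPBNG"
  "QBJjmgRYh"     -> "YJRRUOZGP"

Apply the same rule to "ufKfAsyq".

The transformation: shift every letter 8 places forward in the alphabet (wrapping around), then convert every letter to uppercase.
Doing the same to "ufKfAsyq": "CNSNIAGY".

CNSNIAGY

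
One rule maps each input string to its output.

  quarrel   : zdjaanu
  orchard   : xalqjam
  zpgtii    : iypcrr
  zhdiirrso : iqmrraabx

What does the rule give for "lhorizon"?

The pattern: shift every letter 9 places forward in the alphabet (wrapping around).
Doing the same to "lhorizon": "uqxarixw".

uqxarixw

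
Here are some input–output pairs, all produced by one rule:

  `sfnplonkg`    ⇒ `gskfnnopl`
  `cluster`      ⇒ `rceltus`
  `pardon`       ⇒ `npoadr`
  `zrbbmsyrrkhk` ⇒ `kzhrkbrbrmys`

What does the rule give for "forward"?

dfroarw

Each output is the input with this applied: reverse the string, then take characters alternately from the front and the back (1st, last, 2nd, 2nd-last, ...).
Applying both steps to "forward": "drawrof", then "dfroarw".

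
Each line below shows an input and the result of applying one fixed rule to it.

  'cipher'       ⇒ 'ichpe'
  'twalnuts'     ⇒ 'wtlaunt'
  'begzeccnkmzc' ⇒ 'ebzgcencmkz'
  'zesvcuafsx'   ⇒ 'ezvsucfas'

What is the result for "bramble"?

In each case the input is transformed by: delete the last character, then swap each adjacent pair of characters (1↔2, 3↔4, ...).
"bramble" → "brambl" → "rbmalb".

rbmalb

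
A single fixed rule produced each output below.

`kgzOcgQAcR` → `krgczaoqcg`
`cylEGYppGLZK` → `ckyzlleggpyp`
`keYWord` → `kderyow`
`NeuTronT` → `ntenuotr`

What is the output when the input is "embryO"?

eomybr

Looking at the pairs, the operation is to take characters alternately from the front and the back (1st, last, 2nd, 2nd-last, ...), then convert every letter to lowercase.
"embryO" → "eOmybr" → "eomybr".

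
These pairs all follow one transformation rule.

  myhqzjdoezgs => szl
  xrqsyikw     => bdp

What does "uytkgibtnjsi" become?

clb

The pattern: shift every letter 7 places backward in the alphabet (wrapping around), then keep only the last 3 characters.
For "uytkgibtnjsi", step one produces "nrmdzbumgclb"; step two turns that into "clb".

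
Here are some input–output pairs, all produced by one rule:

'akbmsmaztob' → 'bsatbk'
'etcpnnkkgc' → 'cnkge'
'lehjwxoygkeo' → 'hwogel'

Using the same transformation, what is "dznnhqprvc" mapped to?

Each output is the input with this applied: move the first 2 characters to the end (rotate left by 2), then keep every other character starting from the first (positions 1st, 3rd, 5th, ...).
Starting from "dznnhqprvc": after the first operation, "nnhqprvcdz"; after the second, "nhpvd".

nhpvd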